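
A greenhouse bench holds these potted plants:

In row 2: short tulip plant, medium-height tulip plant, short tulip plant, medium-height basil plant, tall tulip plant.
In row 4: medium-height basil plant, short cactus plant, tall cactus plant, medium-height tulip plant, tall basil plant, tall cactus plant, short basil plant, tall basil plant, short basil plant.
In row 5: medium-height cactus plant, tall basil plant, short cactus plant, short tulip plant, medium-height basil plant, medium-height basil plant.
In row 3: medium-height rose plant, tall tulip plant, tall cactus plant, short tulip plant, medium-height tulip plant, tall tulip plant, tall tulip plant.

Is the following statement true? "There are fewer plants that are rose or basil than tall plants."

False

plants that are rose or basil: 10.
tall plants: 10.
The claim requires 10 < 10, which does not hold.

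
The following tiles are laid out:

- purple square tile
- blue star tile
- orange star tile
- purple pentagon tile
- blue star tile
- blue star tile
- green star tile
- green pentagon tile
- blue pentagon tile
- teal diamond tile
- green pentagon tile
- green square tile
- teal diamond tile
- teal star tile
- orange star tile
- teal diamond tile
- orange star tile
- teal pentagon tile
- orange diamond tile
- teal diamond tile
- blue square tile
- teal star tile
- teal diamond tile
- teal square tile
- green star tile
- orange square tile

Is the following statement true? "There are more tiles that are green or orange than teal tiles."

There are 10 tiles that are green or orange.
There are 9 teal tiles.
The claim requires 10 > 9, which holds.

True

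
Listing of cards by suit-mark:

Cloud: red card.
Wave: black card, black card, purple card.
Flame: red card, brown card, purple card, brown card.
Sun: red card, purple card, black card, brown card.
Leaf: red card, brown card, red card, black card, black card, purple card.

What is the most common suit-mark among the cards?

Counts by suit-mark: leaf 6, sun 4, flame 4, wave 3, cloud 1.
The maximum is 6, held uniquely by leaf.

leaf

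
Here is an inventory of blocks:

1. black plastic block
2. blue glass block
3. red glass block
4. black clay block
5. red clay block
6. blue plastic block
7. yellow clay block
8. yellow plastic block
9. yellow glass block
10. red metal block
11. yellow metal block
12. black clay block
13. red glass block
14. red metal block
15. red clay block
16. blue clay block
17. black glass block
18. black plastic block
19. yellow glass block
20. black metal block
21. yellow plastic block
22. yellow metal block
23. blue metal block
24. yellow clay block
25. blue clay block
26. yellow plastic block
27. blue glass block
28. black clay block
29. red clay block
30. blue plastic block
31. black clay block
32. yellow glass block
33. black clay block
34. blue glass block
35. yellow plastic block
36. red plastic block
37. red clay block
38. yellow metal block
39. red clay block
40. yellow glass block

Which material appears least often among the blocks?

Counts by material: clay 14, glass 10, plastic 9, metal 7.
The minimum is 7, held uniquely by metal.

metal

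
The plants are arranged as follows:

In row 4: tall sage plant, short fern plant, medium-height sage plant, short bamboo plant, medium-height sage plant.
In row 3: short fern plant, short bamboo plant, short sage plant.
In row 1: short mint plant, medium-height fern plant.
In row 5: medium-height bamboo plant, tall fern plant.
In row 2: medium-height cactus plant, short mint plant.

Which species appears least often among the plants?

Counts by species: fern 4, sage 4, bamboo 3, mint 2, cactus 1.
The minimum is 1, held uniquely by cactus.

cactus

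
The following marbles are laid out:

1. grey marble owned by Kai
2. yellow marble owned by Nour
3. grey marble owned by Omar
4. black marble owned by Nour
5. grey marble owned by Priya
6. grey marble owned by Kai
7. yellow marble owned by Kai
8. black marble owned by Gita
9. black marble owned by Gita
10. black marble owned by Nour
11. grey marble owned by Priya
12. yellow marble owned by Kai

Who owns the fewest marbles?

Omar

Counts by owner: Kai→4, Nour→3, Priya→2, Gita→2, Omar→1.
The minimum is 1, held uniquely by Omar.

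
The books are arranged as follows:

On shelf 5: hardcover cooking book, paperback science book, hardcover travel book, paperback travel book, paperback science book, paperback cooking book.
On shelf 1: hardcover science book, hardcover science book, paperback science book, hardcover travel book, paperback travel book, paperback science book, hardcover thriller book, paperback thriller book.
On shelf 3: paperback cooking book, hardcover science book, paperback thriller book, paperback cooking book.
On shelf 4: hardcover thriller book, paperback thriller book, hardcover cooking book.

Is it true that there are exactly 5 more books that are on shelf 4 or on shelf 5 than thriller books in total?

False

There are 9 books on shelf 4 or on shelf 5.
There are 5 thriller books.
The claim requires 9 − 5 (= 4) to equal 5, which does not hold.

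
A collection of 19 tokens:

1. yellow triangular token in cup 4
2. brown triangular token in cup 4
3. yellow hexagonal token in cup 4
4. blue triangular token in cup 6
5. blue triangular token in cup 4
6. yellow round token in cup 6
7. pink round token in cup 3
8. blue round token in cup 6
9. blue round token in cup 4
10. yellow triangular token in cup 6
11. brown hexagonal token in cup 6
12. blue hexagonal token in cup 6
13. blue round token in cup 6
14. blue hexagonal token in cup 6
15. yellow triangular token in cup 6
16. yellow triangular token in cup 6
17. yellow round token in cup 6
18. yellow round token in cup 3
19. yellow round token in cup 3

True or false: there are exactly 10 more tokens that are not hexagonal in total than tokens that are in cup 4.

tokens that are not hexagonal: 15.
tokens in cup 4: 5.
The claim requires 15 − 5 (= 10) to equal 10, which holds.

True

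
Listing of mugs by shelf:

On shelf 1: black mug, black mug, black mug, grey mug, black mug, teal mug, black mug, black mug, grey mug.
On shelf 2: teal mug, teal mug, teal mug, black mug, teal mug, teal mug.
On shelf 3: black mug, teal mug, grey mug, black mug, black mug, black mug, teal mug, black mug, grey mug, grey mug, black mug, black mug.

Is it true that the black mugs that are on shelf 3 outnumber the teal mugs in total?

False

There are 7 black mugs on shelf 3.
There are 8 teal mugs.
The claim requires 7 > 8, which does not hold.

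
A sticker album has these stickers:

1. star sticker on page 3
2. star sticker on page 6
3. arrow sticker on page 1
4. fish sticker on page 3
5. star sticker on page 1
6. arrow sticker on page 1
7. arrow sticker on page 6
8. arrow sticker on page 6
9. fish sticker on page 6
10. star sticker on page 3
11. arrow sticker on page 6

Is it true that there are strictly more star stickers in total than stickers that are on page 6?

star stickers: 4.
stickers on page 6: 5.
The claim requires 4 > 5, which does not hold.

False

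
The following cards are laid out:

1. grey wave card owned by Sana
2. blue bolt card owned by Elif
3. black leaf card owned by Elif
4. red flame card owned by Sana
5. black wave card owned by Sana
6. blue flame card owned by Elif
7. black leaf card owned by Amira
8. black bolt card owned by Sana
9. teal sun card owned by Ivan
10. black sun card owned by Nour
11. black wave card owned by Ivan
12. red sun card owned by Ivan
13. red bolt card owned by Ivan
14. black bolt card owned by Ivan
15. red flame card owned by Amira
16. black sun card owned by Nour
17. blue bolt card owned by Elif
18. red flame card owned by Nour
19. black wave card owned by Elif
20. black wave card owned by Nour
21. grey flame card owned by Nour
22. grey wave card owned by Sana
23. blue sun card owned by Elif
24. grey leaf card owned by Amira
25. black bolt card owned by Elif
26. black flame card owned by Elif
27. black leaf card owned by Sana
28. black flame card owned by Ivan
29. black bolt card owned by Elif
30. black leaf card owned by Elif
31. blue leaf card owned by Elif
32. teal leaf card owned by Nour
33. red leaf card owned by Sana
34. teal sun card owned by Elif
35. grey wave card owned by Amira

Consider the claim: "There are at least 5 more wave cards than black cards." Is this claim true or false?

|wave cards| = 7.
|black cards| = 16.
The claim requires 7 − 16 = -9 ≥ 5, which does not hold.

False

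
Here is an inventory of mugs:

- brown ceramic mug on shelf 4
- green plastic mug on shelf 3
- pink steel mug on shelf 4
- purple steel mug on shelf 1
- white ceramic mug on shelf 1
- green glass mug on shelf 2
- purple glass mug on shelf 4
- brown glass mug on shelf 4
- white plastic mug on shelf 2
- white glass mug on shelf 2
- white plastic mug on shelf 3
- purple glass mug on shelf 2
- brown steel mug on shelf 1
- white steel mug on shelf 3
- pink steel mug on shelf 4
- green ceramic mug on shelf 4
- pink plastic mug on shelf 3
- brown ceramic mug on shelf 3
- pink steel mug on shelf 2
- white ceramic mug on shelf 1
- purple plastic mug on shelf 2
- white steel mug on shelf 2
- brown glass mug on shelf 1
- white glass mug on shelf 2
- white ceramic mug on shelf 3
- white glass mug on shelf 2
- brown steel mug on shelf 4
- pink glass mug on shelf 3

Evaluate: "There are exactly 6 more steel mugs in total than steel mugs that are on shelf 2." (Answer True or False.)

True

There are 8 steel mugs.
There are 2 steel mugs on shelf 2.
The claim requires 8 − 2 (= 6) to equal 6, which holds.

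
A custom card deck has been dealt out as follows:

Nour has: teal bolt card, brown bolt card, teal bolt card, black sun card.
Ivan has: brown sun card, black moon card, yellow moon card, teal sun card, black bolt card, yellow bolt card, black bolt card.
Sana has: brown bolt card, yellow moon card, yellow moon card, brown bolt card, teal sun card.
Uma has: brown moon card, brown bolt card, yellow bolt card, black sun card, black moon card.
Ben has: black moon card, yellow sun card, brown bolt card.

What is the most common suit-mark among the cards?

Counts by suit-mark: bolt 11, moon 7, sun 6.
The maximum is 11, held uniquely by bolt.

bolt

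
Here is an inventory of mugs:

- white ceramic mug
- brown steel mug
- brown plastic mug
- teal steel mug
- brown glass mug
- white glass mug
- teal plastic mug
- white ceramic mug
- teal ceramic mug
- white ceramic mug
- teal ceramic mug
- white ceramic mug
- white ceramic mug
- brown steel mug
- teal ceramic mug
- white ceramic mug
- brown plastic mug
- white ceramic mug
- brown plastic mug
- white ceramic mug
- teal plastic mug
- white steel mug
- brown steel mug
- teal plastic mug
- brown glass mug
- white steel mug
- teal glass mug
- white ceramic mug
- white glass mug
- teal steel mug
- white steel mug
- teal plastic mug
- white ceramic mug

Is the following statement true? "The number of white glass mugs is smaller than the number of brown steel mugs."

white glass mugs: 2.
brown steel mugs: 3.
The claim requires 2 < 3, which holds.

True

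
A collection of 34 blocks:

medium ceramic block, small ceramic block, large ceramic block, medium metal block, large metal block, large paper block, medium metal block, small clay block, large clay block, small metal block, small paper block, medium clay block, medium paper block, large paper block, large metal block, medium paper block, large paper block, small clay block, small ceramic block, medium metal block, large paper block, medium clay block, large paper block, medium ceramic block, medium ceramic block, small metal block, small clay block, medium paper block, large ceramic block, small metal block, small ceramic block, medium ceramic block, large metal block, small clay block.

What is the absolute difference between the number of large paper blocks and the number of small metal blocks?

large paper blocks: 5. small metal blocks: 3.
|5 − 3| = 5 − 3 = 2.

2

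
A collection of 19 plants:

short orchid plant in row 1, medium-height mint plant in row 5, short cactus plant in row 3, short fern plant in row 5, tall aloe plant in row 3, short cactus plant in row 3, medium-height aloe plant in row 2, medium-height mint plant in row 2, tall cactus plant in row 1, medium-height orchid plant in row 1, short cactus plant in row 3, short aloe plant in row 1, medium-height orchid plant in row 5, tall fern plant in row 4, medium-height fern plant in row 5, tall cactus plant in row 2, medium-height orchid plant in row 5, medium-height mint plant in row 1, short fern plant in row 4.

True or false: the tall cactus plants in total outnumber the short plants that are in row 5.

tall cactus plants: 2.
short plants in row 5: 1.
The claim requires 2 > 1, which holds.

True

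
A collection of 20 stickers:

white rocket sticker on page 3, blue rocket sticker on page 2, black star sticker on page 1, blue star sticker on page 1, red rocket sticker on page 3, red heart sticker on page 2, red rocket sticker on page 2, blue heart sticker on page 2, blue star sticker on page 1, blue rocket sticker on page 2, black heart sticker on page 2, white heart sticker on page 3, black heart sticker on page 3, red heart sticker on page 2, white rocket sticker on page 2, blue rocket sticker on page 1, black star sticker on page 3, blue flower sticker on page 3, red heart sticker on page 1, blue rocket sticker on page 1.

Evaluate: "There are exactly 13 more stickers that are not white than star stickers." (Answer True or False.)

There are 17 stickers that are not white.
There are 4 star stickers.
The claim requires 17 − 4 (= 13) to equal 13, which holds.

True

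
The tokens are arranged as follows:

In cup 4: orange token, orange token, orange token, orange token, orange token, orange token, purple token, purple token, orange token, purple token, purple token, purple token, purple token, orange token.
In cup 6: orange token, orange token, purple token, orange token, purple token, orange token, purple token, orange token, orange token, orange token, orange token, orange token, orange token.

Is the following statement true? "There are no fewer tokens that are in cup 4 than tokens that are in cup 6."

True

|tokens in cup 4| = 14.
|tokens in cup 6| = 13.
The claim requires 14 ≥ 13, which holds.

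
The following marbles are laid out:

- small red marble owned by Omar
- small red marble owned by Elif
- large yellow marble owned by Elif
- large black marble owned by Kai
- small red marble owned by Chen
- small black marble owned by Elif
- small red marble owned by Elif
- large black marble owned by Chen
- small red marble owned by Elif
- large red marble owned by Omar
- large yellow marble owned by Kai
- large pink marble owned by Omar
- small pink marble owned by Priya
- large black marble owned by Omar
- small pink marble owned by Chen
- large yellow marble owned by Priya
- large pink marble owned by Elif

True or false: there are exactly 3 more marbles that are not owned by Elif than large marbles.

|marbles that are not owned by Elif| = 11.
|large marbles| = 9.
The claim requires 11 − 9 (= 2) to equal 3, which does not hold.

False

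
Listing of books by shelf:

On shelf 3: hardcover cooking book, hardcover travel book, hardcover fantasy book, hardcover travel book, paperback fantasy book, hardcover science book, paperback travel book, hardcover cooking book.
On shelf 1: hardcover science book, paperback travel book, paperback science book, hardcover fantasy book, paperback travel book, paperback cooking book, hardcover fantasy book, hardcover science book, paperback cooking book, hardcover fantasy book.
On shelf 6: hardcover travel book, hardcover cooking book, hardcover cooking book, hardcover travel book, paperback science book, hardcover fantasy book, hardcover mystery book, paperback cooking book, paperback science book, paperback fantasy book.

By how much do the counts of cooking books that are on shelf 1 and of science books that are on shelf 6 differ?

cooking books on shelf 1: 2. science books on shelf 6: 2.
|2 − 2| = 2 − 2 = 0.

0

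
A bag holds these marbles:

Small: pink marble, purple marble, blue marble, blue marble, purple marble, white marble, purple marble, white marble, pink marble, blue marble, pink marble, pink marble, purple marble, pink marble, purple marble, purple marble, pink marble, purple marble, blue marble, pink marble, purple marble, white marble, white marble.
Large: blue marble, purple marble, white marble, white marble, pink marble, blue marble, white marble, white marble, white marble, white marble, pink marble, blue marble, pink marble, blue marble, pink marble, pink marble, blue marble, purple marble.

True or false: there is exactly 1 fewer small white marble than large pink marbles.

True

|small white marbles| = 4.
|large pink marbles| = 5.
The claim requires 5 − 4 (= 1) to equal 1, which holds.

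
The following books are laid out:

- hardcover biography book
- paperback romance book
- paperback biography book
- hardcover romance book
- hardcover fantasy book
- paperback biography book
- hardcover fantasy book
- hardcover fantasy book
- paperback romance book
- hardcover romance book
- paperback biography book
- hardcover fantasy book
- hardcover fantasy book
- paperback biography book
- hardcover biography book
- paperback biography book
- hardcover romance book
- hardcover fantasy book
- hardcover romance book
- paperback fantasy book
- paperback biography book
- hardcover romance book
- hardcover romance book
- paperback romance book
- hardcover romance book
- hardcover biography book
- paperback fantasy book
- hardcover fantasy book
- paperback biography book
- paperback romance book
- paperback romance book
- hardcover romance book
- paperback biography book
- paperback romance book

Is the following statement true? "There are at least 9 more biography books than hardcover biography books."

False

|biography books| = 11.
|hardcover biography books| = 3.
The claim requires 11 − 3 = 8 ≥ 9, which does not hold.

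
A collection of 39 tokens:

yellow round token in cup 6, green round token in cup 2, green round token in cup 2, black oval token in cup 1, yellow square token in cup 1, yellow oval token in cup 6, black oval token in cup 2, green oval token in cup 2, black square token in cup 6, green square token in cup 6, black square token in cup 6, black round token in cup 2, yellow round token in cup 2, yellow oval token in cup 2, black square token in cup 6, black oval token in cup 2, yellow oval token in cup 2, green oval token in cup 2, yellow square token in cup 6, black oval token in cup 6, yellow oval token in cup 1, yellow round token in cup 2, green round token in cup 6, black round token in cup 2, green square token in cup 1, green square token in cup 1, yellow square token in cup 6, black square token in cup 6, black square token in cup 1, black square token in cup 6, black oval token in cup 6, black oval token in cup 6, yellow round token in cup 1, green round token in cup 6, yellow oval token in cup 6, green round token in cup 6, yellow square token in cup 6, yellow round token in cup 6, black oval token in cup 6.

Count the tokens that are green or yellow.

green: 10; yellow: 14; together 10 + 14 = 24.

24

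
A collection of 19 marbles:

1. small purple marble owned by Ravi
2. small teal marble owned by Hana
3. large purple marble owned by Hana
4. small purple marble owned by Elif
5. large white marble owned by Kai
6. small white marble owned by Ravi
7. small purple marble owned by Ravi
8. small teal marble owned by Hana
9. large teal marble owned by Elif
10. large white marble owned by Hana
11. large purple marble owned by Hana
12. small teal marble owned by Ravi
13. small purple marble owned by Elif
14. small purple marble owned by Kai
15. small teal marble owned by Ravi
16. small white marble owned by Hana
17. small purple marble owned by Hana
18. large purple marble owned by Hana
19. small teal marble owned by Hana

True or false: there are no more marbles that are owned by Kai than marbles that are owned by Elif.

Count of marbles owned by Kai: 2.
Count of marbles owned by Elif: 3.
The claim requires 2 ≤ 3, which holds.

True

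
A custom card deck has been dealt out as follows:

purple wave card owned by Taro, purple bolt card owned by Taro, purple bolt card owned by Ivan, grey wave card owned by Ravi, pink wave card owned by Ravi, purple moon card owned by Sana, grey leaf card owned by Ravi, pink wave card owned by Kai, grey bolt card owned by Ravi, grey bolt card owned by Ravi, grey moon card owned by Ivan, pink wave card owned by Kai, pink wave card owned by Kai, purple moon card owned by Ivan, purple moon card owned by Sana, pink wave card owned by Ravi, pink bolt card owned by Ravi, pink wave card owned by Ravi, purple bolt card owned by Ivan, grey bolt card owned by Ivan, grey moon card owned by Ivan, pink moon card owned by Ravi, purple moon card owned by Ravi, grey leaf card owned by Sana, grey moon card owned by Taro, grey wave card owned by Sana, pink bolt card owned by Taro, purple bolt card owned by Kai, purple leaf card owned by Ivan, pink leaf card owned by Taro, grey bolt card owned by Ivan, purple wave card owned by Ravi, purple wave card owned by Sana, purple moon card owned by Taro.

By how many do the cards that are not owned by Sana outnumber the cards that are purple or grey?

5

cards that are not owned by Sana: 29.
cards that are purple or grey: 24.
29 − 24 = 5.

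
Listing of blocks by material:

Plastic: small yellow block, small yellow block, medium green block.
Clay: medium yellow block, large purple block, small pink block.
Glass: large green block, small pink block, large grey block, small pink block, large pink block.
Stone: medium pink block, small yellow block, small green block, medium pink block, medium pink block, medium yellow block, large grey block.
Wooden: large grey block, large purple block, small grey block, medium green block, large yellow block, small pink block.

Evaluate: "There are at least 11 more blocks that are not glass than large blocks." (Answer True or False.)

There are 19 blocks that are not glass.
There are 8 large blocks.
The claim requires 19 − 8 = 11 ≥ 11, which holds.

True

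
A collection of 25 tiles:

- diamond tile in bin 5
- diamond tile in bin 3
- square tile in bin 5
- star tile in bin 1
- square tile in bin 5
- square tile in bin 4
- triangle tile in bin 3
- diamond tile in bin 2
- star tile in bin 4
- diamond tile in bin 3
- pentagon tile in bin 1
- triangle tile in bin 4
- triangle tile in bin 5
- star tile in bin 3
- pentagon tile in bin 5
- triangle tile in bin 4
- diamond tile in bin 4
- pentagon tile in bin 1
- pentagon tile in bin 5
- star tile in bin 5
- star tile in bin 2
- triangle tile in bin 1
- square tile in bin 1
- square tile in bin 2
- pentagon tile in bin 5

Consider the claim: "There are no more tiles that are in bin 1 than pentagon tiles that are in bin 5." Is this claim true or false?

|tiles in bin 1| = 5.
|pentagon tiles in bin 5| = 3.
The claim requires 5 ≤ 3, which does not hold.

False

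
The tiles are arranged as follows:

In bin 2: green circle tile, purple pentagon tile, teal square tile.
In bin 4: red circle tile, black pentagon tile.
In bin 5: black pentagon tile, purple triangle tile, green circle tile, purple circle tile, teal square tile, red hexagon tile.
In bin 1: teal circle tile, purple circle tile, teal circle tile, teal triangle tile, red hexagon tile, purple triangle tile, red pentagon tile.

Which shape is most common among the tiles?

circle

Counts by shape: circle 7, pentagon 4, triangle 3, hexagon 2, square 2.
The maximum is 7, held uniquely by circle.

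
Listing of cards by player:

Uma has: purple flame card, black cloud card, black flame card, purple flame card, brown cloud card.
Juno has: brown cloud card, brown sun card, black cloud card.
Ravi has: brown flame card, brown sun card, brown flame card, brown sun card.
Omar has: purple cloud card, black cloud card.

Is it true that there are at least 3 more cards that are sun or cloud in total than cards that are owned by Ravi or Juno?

cards that are sun or cloud: 9.
cards owned by Ravi or Juno: 7.
The claim requires 9 − 7 = 2 ≥ 3, which does not hold.

False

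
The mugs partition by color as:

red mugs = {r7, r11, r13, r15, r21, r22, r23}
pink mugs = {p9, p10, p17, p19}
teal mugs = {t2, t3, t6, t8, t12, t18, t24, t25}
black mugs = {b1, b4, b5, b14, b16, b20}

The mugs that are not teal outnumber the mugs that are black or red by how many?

4

mugs that are not teal: 17.
mugs that are black or red: 13.
17 − 13 = 4.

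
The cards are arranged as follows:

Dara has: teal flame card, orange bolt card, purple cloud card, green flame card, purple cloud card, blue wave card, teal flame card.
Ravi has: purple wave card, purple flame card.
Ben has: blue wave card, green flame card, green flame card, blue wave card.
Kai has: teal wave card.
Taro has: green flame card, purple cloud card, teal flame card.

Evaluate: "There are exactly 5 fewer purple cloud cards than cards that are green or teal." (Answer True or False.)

True

|purple cloud cards| = 3.
|cards that are green or teal| = 8.
The claim requires 8 − 3 (= 5) to equal 5, which holds.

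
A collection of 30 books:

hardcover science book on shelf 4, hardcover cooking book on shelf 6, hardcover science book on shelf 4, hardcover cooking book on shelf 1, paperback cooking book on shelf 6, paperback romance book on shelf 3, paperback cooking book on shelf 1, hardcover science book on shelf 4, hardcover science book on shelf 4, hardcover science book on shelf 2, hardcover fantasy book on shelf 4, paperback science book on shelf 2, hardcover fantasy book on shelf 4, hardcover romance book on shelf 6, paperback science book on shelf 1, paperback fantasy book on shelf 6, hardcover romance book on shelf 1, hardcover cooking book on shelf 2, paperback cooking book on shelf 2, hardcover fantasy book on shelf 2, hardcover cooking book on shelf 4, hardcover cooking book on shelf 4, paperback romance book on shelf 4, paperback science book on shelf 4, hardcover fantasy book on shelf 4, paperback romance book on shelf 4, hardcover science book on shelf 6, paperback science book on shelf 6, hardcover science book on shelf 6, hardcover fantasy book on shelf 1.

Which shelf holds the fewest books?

shelf 3

Counts by shelf: shelf 4→12, shelf 6→7, shelf 1→5, shelf 2→5, shelf 3→1.
The minimum is 1, held uniquely by shelf 3.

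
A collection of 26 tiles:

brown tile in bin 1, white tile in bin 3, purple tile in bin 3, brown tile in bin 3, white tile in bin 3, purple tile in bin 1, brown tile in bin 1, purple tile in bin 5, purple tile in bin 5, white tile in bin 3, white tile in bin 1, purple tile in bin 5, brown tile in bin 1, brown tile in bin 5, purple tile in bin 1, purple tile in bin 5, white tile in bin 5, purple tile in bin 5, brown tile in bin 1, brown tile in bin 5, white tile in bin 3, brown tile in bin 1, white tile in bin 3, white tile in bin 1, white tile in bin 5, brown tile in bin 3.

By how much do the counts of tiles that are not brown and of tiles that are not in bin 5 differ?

0

tiles that are not brown: 17. tiles that are not in bin 5: 17.
|17 − 17| = 17 − 17 = 0.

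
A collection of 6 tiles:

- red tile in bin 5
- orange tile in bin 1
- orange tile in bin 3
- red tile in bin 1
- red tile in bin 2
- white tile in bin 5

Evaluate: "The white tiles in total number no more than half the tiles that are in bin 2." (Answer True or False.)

False

|white tiles| = 1.
|tiles in bin 2| = 1.
The claim requires 2 × 1 = 2 ≤ 1, which does not hold.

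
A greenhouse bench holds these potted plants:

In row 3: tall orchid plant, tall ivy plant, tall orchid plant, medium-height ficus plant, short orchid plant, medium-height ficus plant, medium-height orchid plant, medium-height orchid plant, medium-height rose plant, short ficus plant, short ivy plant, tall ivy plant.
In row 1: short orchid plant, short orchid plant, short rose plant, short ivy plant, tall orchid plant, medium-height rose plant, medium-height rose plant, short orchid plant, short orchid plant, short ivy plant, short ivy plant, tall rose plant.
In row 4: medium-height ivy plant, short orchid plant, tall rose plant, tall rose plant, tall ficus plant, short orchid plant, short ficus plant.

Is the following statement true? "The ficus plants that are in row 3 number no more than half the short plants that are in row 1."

There are 3 ficus plants in row 3.
There are 8 short plants in row 1.
The claim requires 2 × 3 = 6 ≤ 8, which holds.

True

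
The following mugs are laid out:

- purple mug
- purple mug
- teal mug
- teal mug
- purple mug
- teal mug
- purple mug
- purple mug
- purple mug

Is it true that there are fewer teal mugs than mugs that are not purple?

teal mugs: 3.
mugs that are not purple: 3.
The claim requires 3 < 3, which does not hold.

False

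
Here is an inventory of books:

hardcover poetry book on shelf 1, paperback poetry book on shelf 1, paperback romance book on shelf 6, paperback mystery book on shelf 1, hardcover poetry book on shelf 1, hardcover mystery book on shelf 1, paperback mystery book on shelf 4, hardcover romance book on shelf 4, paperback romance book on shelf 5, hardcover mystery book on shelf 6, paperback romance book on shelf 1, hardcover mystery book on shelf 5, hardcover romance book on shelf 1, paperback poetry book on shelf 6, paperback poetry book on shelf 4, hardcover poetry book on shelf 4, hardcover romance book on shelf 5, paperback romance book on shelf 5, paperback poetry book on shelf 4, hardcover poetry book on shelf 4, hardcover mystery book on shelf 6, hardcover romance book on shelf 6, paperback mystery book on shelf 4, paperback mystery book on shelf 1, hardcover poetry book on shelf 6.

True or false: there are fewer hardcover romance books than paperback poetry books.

hardcover romance books: 4.
paperback poetry books: 4.
The claim requires 4 < 4, which does not hold.

False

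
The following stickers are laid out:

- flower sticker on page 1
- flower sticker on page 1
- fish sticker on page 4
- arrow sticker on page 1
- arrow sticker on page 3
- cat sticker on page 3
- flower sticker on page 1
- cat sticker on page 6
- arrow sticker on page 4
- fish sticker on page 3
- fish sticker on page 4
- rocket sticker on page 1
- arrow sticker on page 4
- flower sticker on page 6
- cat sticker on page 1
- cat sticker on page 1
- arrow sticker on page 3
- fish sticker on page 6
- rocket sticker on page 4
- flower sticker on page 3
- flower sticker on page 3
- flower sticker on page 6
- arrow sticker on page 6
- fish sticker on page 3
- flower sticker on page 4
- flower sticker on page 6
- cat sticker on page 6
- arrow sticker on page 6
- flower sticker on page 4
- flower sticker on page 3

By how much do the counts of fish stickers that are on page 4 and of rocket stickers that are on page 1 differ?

1

fish stickers on page 4: 2. rocket stickers on page 1: 1.
|2 − 1| = 2 − 1 = 1.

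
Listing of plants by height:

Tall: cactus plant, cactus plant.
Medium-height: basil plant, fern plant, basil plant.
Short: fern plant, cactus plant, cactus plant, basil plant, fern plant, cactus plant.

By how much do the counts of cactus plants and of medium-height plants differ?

cactus plants: 5. medium-height plants: 3.
|5 − 3| = 5 − 3 = 2.

2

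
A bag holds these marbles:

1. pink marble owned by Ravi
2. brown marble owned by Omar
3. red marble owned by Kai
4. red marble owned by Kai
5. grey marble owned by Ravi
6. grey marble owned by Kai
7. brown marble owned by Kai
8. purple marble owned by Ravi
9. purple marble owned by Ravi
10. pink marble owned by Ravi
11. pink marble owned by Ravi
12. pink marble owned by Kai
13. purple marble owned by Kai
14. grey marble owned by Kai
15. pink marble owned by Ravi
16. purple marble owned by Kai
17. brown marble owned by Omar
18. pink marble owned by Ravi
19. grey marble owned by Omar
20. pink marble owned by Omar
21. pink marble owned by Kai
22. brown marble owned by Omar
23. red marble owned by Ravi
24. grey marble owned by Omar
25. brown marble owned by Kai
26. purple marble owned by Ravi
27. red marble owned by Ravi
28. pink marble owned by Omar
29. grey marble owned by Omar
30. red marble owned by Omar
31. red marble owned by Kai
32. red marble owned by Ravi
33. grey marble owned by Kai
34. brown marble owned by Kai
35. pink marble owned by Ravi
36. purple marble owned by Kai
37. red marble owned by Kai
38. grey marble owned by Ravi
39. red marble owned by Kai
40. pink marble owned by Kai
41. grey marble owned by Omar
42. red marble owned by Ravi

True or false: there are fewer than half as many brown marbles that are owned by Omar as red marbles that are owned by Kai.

False

brown marbles owned by Omar: 3.
red marbles owned by Kai: 5.
The claim requires 2 × 3 = 6 < 5, which does not hold.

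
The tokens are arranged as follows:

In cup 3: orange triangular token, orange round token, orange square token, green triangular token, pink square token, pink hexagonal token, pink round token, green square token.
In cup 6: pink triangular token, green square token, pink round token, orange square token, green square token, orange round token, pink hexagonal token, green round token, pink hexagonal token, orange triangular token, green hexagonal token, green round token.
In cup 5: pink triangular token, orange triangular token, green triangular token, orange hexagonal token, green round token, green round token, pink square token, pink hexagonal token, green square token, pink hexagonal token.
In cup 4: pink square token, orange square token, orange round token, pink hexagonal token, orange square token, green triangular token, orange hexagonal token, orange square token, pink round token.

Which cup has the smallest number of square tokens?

cup 5

Counts by cup (restricted to square tokens): cup 4→4, cup 6→3, cup 3→3, cup 5→2.
The minimum is 2, held uniquely by cup 5.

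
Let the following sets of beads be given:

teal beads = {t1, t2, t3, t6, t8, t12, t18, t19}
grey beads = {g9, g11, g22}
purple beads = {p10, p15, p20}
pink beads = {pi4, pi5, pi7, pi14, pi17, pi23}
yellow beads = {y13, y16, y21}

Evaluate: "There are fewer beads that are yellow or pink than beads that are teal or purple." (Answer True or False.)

|beads that are yellow or pink| = 9.
|beads that are teal or purple| = 11.
The claim requires 9 < 11, which holds.

True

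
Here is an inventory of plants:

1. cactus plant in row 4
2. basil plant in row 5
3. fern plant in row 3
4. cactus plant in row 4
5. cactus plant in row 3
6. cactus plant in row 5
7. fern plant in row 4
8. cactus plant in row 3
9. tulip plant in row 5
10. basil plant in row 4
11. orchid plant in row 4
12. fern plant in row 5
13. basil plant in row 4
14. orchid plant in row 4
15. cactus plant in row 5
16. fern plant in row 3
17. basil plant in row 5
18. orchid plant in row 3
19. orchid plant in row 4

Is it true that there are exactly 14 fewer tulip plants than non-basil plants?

tulip plants: 1.
non-basil plants: 15.
The claim requires 15 − 1 (= 14) to equal 14, which holds.

True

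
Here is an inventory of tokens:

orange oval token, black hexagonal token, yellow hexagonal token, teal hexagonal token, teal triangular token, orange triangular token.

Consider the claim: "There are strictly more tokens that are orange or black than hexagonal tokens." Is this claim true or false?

tokens that are orange or black: 3.
hexagonal tokens: 3.
The claim requires 3 > 3, which does not hold.

False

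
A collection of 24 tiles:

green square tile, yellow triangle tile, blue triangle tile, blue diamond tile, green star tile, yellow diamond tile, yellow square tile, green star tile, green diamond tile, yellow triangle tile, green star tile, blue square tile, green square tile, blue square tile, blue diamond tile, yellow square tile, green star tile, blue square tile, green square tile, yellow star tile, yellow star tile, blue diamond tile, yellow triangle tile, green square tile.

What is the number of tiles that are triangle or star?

star: 6; triangle: 4; together 6 + 4 = 10.

10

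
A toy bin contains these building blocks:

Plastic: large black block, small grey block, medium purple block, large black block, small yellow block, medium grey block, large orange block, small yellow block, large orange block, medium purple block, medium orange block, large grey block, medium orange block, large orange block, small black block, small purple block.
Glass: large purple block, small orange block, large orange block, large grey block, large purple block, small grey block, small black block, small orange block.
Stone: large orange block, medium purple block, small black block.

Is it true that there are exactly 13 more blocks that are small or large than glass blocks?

There are 21 blocks that are small or large.
There are 8 glass blocks.
The claim requires 21 − 8 (= 13) to equal 13, which holds.

True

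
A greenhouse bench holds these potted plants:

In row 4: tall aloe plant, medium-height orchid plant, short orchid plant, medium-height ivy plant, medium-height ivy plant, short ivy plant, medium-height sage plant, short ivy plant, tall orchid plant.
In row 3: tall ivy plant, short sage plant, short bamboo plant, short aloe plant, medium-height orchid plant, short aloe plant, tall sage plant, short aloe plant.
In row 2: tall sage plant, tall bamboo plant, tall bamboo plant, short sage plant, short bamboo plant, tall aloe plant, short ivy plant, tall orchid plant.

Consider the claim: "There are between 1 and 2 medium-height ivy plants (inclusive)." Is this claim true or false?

|medium-height ivy plants| = 2.
The claim requires 1 ≤ 2 ≤ 2, which holds.

True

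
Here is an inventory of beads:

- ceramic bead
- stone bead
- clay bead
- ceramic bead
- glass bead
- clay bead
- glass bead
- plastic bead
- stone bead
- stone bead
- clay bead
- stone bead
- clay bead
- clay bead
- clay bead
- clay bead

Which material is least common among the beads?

plastic

Counts by material: clay 7, stone 4, glass 2, ceramic 2, plastic 1.
The minimum is 1, held uniquely by plastic.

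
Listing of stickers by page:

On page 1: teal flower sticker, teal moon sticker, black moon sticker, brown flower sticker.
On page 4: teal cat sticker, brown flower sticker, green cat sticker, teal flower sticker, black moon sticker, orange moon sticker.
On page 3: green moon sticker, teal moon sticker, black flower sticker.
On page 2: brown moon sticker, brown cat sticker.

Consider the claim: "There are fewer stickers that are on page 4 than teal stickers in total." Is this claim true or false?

False

stickers on page 4: 6.
teal stickers: 5.
The claim requires 6 < 5, which does not hold.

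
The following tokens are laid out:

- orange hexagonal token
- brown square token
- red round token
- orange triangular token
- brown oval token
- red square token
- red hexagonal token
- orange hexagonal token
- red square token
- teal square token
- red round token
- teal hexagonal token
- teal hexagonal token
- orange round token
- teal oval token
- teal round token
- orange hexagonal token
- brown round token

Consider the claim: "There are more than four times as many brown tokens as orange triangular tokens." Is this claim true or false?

False

There are 3 brown tokens.
There is 1 orange triangular token.
The claim requires 3 > 4 × 1 = 4, which does not hold.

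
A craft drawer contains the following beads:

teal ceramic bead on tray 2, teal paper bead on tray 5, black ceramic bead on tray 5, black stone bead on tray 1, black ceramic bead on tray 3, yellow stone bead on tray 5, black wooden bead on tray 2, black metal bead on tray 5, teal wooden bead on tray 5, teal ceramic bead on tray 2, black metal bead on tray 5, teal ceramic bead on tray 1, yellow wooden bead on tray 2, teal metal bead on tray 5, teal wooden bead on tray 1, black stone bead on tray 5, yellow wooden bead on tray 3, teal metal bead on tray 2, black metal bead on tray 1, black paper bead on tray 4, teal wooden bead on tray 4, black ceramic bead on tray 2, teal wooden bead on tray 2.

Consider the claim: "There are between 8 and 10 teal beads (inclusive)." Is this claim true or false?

There are 10 teal beads.
The claim requires 8 ≤ 10 ≤ 10, which holds.

True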